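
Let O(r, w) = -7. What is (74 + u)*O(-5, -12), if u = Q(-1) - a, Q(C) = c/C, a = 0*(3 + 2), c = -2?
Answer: -532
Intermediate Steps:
a = 0 (a = 0*5 = 0)
Q(C) = -2/C
u = 2 (u = -2/(-1) - 1*0 = -2*(-1) + 0 = 2 + 0 = 2)
(74 + u)*O(-5, -12) = (74 + 2)*(-7) = 76*(-7) = -532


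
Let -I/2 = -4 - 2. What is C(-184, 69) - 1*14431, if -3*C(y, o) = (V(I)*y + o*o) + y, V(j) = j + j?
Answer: -43454/3 ≈ -14485.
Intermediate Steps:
I = 12 (I = -2*(-4 - 2) = -2*(-6) = 12)
V(j) = 2*j
C(y, o) = -25*y/3 - o²/3 (C(y, o) = -(((2*12)*y + o*o) + y)/3 = -((24*y + o²) + y)/3 = -((o² + 24*y) + y)/3 = -(o² + 25*y)/3 = -25*y/3 - o²/3)
C(-184, 69) - 1*14431 = (-25/3*(-184) - ⅓*69²) - 1*14431 = (4600/3 - ⅓*4761) - 14431 = (4600/3 - 1587) - 14431 = -161/3 - 14431 = -43454/3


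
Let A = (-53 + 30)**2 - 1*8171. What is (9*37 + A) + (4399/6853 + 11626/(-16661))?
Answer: -834532162636/114177833 ≈ -7309.1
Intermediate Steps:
A = -7642 (A = (-23)**2 - 8171 = 529 - 8171 = -7642)
(9*37 + A) + (4399/6853 + 11626/(-16661)) = (9*37 - 7642) + (4399/6853 + 11626/(-16661)) = (333 - 7642) + (4399*(1/6853) + 11626*(-1/16661)) = -7309 + (4399/6853 - 11626/16661) = -7309 - 6381239/114177833 = -834532162636/114177833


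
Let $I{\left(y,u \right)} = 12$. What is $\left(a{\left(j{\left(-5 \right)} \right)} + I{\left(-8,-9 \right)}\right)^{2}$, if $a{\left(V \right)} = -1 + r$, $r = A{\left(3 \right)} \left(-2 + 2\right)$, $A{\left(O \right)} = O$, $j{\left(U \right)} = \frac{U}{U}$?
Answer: $121$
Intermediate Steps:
$j{\left(U \right)} = 1$
$r = 0$ ($r = 3 \left(-2 + 2\right) = 3 \cdot 0 = 0$)
$a{\left(V \right)} = -1$ ($a{\left(V \right)} = -1 + 0 = -1$)
$\left(a{\left(j{\left(-5 \right)} \right)} + I{\left(-8,-9 \right)}\right)^{2} = \left(-1 + 12\right)^{2} = 11^{2} = 121$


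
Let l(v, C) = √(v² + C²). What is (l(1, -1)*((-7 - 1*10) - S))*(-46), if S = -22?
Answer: -230*√2 ≈ -325.27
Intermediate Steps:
l(v, C) = √(C² + v²)
(l(1, -1)*((-7 - 1*10) - S))*(-46) = (√((-1)² + 1²)*((-7 - 1*10) - 1*(-22)))*(-46) = (√(1 + 1)*((-7 - 10) + 22))*(-46) = (√2*(-17 + 22))*(-46) = (√2*5)*(-46) = (5*√2)*(-46) = -230*√2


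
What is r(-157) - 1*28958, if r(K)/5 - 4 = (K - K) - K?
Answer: -28153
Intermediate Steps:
r(K) = 20 - 5*K (r(K) = 20 + 5*((K - K) - K) = 20 + 5*(0 - K) = 20 + 5*(-K) = 20 - 5*K)
r(-157) - 1*28958 = (20 - 5*(-157)) - 1*28958 = (20 + 785) - 28958 = 805 - 28958 = -28153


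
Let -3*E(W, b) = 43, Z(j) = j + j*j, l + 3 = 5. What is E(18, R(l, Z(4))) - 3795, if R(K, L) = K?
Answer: -11428/3 ≈ -3809.3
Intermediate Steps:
l = 2 (l = -3 + 5 = 2)
Z(j) = j + j²
E(W, b) = -43/3 (E(W, b) = -⅓*43 = -43/3)
E(18, R(l, Z(4))) - 3795 = -43/3 - 3795 = -11428/3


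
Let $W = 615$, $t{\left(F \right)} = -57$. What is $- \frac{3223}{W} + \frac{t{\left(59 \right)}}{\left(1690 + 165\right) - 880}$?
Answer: $- \frac{211832}{39975} \approx -5.2991$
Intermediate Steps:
$- \frac{3223}{W} + \frac{t{\left(59 \right)}}{\left(1690 + 165\right) - 880} = - \frac{3223}{615} - \frac{57}{\left(1690 + 165\right) - 880} = \left(-3223\right) \frac{1}{615} - \frac{57}{1855 - 880} = - \frac{3223}{615} - \frac{57}{975} = - \frac{3223}{615} - \frac{19}{325} = - \frac{211832}{39975}$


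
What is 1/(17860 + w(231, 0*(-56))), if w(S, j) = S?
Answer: 1/18091 ≈ 5.5276e-5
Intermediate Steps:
1/(17860 + w(231, 0*(-56))) = 1/(17860 + 231) = 1/18091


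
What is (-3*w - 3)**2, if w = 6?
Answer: 441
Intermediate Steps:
(-3*w - 3)**2 = (-3*6 - 3)**2 = (-18 - 3)**2 = (-21)**2 = 441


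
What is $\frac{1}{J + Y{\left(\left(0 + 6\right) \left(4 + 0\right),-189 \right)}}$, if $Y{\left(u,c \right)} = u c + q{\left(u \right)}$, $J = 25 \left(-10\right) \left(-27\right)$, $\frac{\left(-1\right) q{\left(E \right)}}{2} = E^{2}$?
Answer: $\frac{1}{1062} \approx 0.00094162$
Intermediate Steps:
$q{\left(E \right)} = - 2 E^{2}$
$J = 6750$ ($J = \left(-250\right) \left(-27\right) = 6750$)
$Y{\left(u,c \right)} = - 2 u^{2} + c u$ ($Y{\left(u,c \right)} = u c - 2 u^{2} = c u - 2 u^{2} = - 2 u^{2} + c u$)
$\frac{1}{J + Y{\left(\left(0 + 6\right) \left(4 + 0\right),-189 \right)}} = \frac{1}{6750 + \left(0 + 6\right) \left(4 + 0\right) \left(-189 - 2 \left(0 + 6\right) \left(4 + 0\right)\right)} = \frac{1}{6750 + 6 \cdot 4 \left(-189 - 2 \cdot 6 \cdot 4\right)} = \frac{1}{6750 + 24 \left(-189 - 48\right)} = \frac{1}{6750 + 24 \left(-237\right)} = \frac{1}{6750 - 5688} = \frac{1}{1062}$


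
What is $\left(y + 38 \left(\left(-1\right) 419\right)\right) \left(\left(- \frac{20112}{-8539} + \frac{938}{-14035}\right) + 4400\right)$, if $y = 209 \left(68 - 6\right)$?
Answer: $- \frac{223397386421976}{17120695} \approx -1.3048 \cdot 10^{7}$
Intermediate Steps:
$y = 12958$ ($y = 209 \left(68 - 6\right) = 209 \cdot 62 = 12958$)
$\left(y + 38 \left(\left(-1\right) 419\right)\right) \left(\left(- \frac{20112}{-8539} + \frac{938}{-14035}\right) + 4400\right) = \left(12958 + 38 \left(\left(-1\right) 419\right)\right) \left(\left(- \frac{20112}{-8539} + \frac{938}{-14035}\right) + 4400\right) = \left(12958 + 38 \left(-419\right)\right) \left(\left(\left(-20112\right) \left(- \frac{1}{8539}\right) + 938 \left(- \frac{1}{14035}\right)\right) + 4400\right) = \left(12958 - 15922\right) \left(\left(\frac{20112}{8539} - \frac{134}{2005}\right) + 4400\right) = - 2964 \left(\frac{39180334}{17120695} + 4400\right) = \left(-2964\right) \frac{75370238334}{17120695} = - \frac{223397386421976}{17120695}$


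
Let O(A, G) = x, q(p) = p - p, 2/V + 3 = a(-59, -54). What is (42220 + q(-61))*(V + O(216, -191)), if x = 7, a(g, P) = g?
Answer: 9119520/31 ≈ 2.9418e+5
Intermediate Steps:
V = -1/31 (V = 2/(-3 - 59) = 2/(-62) = 2*(-1/62) = -1/31 ≈ -0.032258)
q(p) = 0
O(A, G) = 7
(42220 + q(-61))*(V + O(216, -191)) = (42220 + 0)*(-1/31 + 7) = 42220*(216/31) = 9119520/31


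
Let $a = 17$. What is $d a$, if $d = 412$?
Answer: $7004$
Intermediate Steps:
$d a = 412 \cdot 17 = 7004$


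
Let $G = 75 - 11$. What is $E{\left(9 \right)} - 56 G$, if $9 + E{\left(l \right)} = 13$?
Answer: $-3580$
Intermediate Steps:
$G = 64$ ($G = 75 - 11 = 64$)
$E{\left(l \right)} = 4$ ($E{\left(l \right)} = -9 + 13 = 4$)
$E{\left(9 \right)} - 56 G = 4 - 3584 = -3580$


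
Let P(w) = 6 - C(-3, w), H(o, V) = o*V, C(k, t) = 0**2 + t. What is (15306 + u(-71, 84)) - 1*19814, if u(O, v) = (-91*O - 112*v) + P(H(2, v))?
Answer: -7617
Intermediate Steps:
C(k, t) = t (C(k, t) = 0 + t = t)
H(o, V) = V*o
P(w) = 6 - w
u(O, v) = 6 - 114*v - 91*O (u(O, v) = (-91*O - 112*v) + (6 - v*2) = (-112*v - 91*O) + (6 - 2*v) = 6 - 114*v - 91*O)
(15306 + u(-71, 84)) - 1*19814 = (15306 + (6 - 114*84 - 91*(-71))) - 1*19814 = (15306 + (6 - 9576 + 6461)) - 19814 = (15306 - 3109) - 19814 = 12197 - 19814 = -7617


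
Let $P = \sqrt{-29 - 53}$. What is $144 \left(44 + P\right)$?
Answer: $6336 + 144 i \sqrt{82} \approx 6336.0 + 1304.0 i$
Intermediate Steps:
$P = i \sqrt{82}$ ($P = \sqrt{-82} = i \sqrt{82} \approx 9.0554 i$)
$144 \left(44 + P\right) = 144 \left(44 + i \sqrt{82}\right) = 6336 + 144 i \sqrt{82}$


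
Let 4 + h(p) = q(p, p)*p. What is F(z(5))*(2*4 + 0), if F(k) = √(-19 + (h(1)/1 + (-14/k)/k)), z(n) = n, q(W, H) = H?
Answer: 16*I*√141/5 ≈ 37.998*I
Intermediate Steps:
h(p) = -4 + p² (h(p) = -4 + p*p = -4 + p²)
F(k) = √(-22 - 14/k²) (F(k) = √(-19 + ((-4 + 1²)/1 + (-14/k)/k)) = √(-19 + ((-4 + 1)*1 - 14/k²)) = √(-19 + (-3*1 - 14/k²)) = √(-19 + (-3 - 14/k²)) = √(-22 - 14/k²))
F(z(5))*(2*4 + 0) = √(-22 - 14/5²)*(2*4 + 0) = √(-22 - 14*1/25)*(8 + 0) = √(-22 - 14/25)*8 = √(-564/25)*8 = (2*I*√141/5)*8 = 16*I*√141/5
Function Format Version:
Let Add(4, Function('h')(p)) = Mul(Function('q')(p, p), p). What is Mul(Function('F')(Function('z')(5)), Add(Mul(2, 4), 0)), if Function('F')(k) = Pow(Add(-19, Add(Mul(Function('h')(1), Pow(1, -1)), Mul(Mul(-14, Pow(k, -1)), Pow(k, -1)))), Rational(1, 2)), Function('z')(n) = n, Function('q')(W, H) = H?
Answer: Mul(Rational(16, 5), I, Pow(141, Rational(1, 2))) ≈ Mul(37.998, I)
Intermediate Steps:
Function('h')(p) = Add(-4, Pow(p, 2)) (Function('h')(p) = Add(-4, Mul(p, p)) = Add(-4, Pow(p, 2)))
Function('F')(k) = Pow(Add(-22, Mul(-14, Pow(k, -2))), Rational(1, 2)) (Function('F')(k) = Pow(Add(-19, Add(Mul(Add(-4, Pow(1, 2)), Pow(1, -1)), Mul(Mul(-14, Pow(k, -1)), Pow(k, -1)))), Rational(1, 2)) = Pow(Add(-19, Add(Mul(Add(-4, 1), 1), Mul(-14, Pow(k, -2)))), Rational(1, 2)) = Pow(Add(-19, Add(Mul(-3, 1), Mul(-14, Pow(k, -2)))), Rational(1, 2)) = Pow(Add(-19, Add(-3, Mul(-14, Pow(k, -2)))), Rational(1, 2)) = Pow(Add(-22, Mul(-14, Pow(k, -2))), Rational(1, 2)))
Mul(Function('F')(Function('z')(5)), Add(Mul(2, 4), 0)) = Mul(Pow(Add(-22, Mul(-14, Pow(5, -2))), Rational(1, 2)), Add(Mul(2, 4), 0)) = Mul(Pow(Add(-22, Mul(-14, Rational(1, 25))), Rational(1, 2)), Add(8, 0)) = Mul(Pow(Add(-22, Rational(-14, 25)), Rational(1, 2)), 8) = Mul(Pow(Rational(-564, 25), Rational(1, 2)), 8) = Mul(Mul(Rational(2, 5), I, Pow(141, Rational(1, 2))), 8) = Mul(Rational(16, 5), I, Pow(141, Rational(1, 2)))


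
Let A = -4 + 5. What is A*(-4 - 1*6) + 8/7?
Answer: -62/7 ≈ -8.8571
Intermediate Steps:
A = 1
A*(-4 - 1*6) + 8/7 = 1*(-4 - 1*6) + 8/7 = 1*(-4 - 6) + 8*(⅐) = 1*(-10) + 8/7 = -10 + 8/7 = -62/7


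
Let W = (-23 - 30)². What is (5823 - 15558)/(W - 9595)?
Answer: 3245/2262 ≈ 1.4346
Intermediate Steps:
W = 2809 (W = (-53)² = 2809)
(5823 - 15558)/(W - 9595) = (5823 - 15558)/(2809 - 9595) = -9735/(-6786) = -9735*(-1/6786) = 3245/2262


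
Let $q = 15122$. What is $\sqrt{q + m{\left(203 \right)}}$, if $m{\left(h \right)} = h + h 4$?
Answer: $3 \sqrt{1793} \approx 127.03$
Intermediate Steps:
$m{\left(h \right)} = 5 h$ ($m{\left(h \right)} = h + 4 h = 5 h$)
$\sqrt{q + m{\left(203 \right)}} = \sqrt{15122 + 5 \cdot 203} = \sqrt{15122 + 1015} = \sqrt{16137} = 3 \sqrt{1793}$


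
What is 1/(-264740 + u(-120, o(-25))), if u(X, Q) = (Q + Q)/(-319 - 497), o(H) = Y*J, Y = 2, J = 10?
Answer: -102/27003485 ≈ -3.7773e-6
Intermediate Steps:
o(H) = 20 (o(H) = 2*10 = 20)
u(X, Q) = -Q/408 (u(X, Q) = (2*Q)/(-816) = (2*Q)*(-1/816) = -Q/408)
1/(-264740 + u(-120, o(-25))) = 1/(-264740 - 1/408*20) = 1/(-264740 - 5/102) = 1/(-27003485/102) = -102/27003485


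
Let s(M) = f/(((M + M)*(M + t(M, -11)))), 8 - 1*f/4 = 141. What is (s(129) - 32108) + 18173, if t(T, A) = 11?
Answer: -17976169/1290 ≈ -13935.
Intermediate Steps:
f = -532 (f = 32 - 4*141 = 32 - 564 = -532)
s(M) = -266/(M*(11 + M)) (s(M) = -532*1/((M + 11)*(M + M)) = -532*1/(2*M*(11 + M)) = -266/(M*(11 + M)))
(s(129) - 32108) + 18173 = (-266/(129*(11 + 129)) - 32108) + 18173 = (-266*1/129/140 - 32108) + 18173 = (-266*1/129*1/140 - 32108) + 18173 = (-19/1290 - 32108) + 18173 = -41419339/1290 + 18173 = -17976169/1290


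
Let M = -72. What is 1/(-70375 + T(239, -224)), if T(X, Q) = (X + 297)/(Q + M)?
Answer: -37/2603942 ≈ -1.4209e-5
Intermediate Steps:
T(X, Q) = (297 + X)/(-72 + Q) (T(X, Q) = (X + 297)/(Q - 72) = (297 + X)/(-72 + Q))
1/(-70375 + T(239, -224)) = 1/(-70375 + (297 + 239)/(-72 - 224)) = 1/(-70375 + 536/(-296)) = 1/(-70375 - 1/296*536) = 1/(-70375 - 67/37) = 1/(-2603942/37) = -37/2603942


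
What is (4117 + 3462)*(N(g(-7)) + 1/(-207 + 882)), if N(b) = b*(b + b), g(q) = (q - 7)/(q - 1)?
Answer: 250736057/5400 ≈ 46433.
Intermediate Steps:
g(q) = (-7 + q)/(-1 + q)
N(b) = 2*b**2 (N(b) = b*(2*b) = 2*b**2)
(4117 + 3462)*(N(g(-7)) + 1/(-207 + 882)) = (4117 + 3462)*(2*((-7 - 7)/(-1 - 7))**2 + 1/(-207 + 882)) = 7579*(2*(-14/(-8))**2 + 1/675) = 7579*(2*(-1/8*(-14))**2 + 1/675) = 7579*(2*(7/4)**2 + 1/675) = 7579*(2*(49/16) + 1/675) = 7579*(49/8 + 1/675) = 7579*(33083/5400) = 250736057/5400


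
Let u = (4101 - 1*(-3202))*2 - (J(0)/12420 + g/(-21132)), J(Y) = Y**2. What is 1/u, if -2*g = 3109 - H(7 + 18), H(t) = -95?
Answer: 1174/17147355 ≈ 6.8465e-5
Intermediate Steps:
g = -1602 (g = -(3109 - 1*(-95))/2 = -(3109 + 95)/2 = -1/2*3204 = -1602)
u = 17147355/1174 (u = (4101 - 1*(-3202))*2 - (0**2/12420 - 1602/(-21132)) = (4101 + 3202)*2 - (0*(1/12420) - 1602*(-1/21132)) = 7303*2 - (0 + 89/1174) = 14606 - 1*89/1174 = 14606 - 89/1174 = 17147355/1174 ≈ 14606.)
1/u = 1/(17147355/1174) = 1174/17147355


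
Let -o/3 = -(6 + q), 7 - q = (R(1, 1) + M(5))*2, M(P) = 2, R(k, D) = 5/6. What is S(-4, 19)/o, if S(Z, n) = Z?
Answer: -2/11 ≈ -0.18182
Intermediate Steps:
R(k, D) = ⅚ (R(k, D) = 5*(⅙) = ⅚)
q = 4/3 (q = 7 - (⅚ + 2)*2 = 7 - 17*2/6 = 7 - 1*17/3 = 7 - 17/3 = 4/3 ≈ 1.3333)
o = 22 (o = -(-3)*(6 + 4/3) = -(-3)*22/3 = -3*(-22/3) = 22)
S(-4, 19)/o = -4/22 = -4*1/22 = -2/11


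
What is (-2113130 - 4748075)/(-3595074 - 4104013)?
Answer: 6861205/7699087 ≈ 0.89117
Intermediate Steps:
(-2113130 - 4748075)/(-3595074 - 4104013) = -6861205/(-7699087) = -6861205*(-1/7699087) = 6861205/7699087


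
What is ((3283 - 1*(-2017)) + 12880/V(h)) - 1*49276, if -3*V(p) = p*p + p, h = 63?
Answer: -527827/12 ≈ -43986.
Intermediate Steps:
V(p) = -p/3 - p**2/3 (V(p) = -(p*p + p)/3 = -(p**2 + p)/3 = -(p + p**2)/3 = -p/3 - p**2/3)
((3283 - 1*(-2017)) + 12880/V(h)) - 1*49276 = ((3283 - 1*(-2017)) + 12880/((-1/3*63*(1 + 63)))) - 1*49276 = ((3283 + 2017) + 12880/((-1/3*63*64))) - 49276 = (5300 + 12880/(-1344)) - 49276 = (5300 + 12880*(-1/1344)) - 49276 = (5300 - 115/12) - 49276 = 63485/12 - 49276 = -527827/12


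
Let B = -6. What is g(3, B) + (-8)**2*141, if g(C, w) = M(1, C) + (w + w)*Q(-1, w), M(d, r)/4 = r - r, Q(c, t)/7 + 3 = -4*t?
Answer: 7260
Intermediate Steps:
Q(c, t) = -21 - 28*t (Q(c, t) = -21 + 7*(-4*t) = -21 - 28*t)
M(d, r) = 0 (M(d, r) = 4*(r - r) = 4*0 = 0)
g(C, w) = 2*w*(-21 - 28*w) (g(C, w) = 0 + (w + w)*(-21 - 28*w) = 0 + (2*w)*(-21 - 28*w) = 0 + 2*w*(-21 - 28*w) = 2*w*(-21 - 28*w))
g(3, B) + (-8)**2*141 = -14*(-6)*(3 + 4*(-6)) + (-8)**2*141 = -14*(-6)*(3 - 24) + 64*141 = -14*(-6)*(-21) + 9024 = -1764 + 9024 = 7260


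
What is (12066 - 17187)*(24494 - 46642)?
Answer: 113419908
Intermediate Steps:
(12066 - 17187)*(24494 - 46642) = -5121*(-22148) = 113419908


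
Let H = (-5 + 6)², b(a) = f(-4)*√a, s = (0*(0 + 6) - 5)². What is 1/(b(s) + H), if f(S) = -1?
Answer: -¼ ≈ -0.25000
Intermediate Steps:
s = 25 (s = (0*6 - 5)² = (0 - 5)² = (-5)² = 25)
b(a) = -√a
H = 1 (H = 1² = 1)
1/(b(s) + H) = 1/(-√25 + 1) = 1/(-1*5 + 1) = 1/(-5 + 1) = 1/(-4) = -¼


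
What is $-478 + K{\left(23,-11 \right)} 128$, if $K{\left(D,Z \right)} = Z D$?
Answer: $-32862$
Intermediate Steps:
$K{\left(D,Z \right)} = D Z$
$-478 + K{\left(23,-11 \right)} 128 = -478 + 23 \left(-11\right) 128 = -478 - 32384 = -32862$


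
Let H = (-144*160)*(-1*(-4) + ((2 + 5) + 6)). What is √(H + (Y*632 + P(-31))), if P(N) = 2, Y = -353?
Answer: I*√614774 ≈ 784.08*I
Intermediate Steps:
H = -391680 (H = -23040*(4 + (7 + 6)) = -23040*(4 + 13) = -23040*17 = -391680)
√(H + (Y*632 + P(-31))) = √(-391680 + (-353*632 + 2)) = √(-391680 + (-223096 + 2)) = √(-391680 - 223094) = √(-614774) = I*√614774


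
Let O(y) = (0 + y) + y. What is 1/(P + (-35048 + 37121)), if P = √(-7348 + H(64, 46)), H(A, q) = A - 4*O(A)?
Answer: 2073/4305125 - 2*I*√1949/4305125 ≈ 0.00048152 - 2.0509e-5*I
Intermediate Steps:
O(y) = 2*y (O(y) = y + y = 2*y)
H(A, q) = -7*A (H(A, q) = A - 8*A = -7*A)
P = 2*I*√1949 (P = √(-7348 - 7*64) = √(-7348 - 448) = √(-7796) = 2*I*√1949 ≈ 88.295*I)
1/(P + (-35048 + 37121)) = 1/(2*I*√1949 + (-35048 + 37121)) = 1/(2*I*√1949 + 2073) = 1/(2073 + 2*I*√1949)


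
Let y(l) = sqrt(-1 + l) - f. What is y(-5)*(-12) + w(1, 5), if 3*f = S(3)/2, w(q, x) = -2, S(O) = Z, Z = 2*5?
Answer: 18 - 12*I*sqrt(6) ≈ 18.0 - 29.394*I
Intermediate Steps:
Z = 10
S(O) = 10
f = 5/3 (f = (10/2)/3 = (10*(1/2))/3 = (1/3)*5 = 5/3 ≈ 1.6667)
y(l) = -5/3 + sqrt(-1 + l) (y(l) = sqrt(-1 + l) - 1*5/3 = sqrt(-1 + l) - 5/3 = -5/3 + sqrt(-1 + l))
y(-5)*(-12) + w(1, 5) = (-5/3 + sqrt(-1 - 5))*(-12) - 2 = (-5/3 + sqrt(-6))*(-12) - 2 = (-5/3 + I*sqrt(6))*(-12) - 2 = (20 - 12*I*sqrt(6)) - 2 = 18 - 12*I*sqrt(6)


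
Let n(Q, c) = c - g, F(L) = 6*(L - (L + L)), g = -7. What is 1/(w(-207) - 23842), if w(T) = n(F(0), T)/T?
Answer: -207/4935094 ≈ -4.1944e-5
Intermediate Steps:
F(L) = -6*L (F(L) = 6*(L - 2*L) = 6*(-L) = -6*L)
n(Q, c) = 7 + c (n(Q, c) = c - 1*(-7) = c + 7 = 7 + c)
w(T) = (7 + T)/T
1/(w(-207) - 23842) = 1/((7 - 207)/(-207) - 23842) = 1/(-1/207*(-200) - 23842) = 1/(200/207 - 23842) = 1/(-4935094/207) = -207/4935094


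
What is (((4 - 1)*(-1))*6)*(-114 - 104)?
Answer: 3924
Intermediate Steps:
(((4 - 1)*(-1))*6)*(-114 - 104) = ((3*(-1))*6)*(-218) = -3*6*(-218) = -18*(-218) = 3924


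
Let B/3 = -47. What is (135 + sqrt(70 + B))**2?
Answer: (135 + I*sqrt(71))**2 ≈ 18154.0 + 2275.1*I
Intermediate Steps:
B = -141 (B = 3*(-47) = -141)
(135 + sqrt(70 + B))**2 = (135 + sqrt(70 - 141))**2 = (135 + sqrt(-71))**2 = (135 + I*sqrt(71))**2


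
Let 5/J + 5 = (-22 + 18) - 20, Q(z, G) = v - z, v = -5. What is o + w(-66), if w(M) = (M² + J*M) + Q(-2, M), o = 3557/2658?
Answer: 336518239/77082 ≈ 4365.7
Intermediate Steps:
o = 3557/2658 (o = 3557*(1/2658) = 3557/2658 ≈ 1.3382)
Q(z, G) = -5 - z
J = -5/29 (J = 5/(-5 + ((-22 + 18) - 20)) = 5/(-5 + (-4 - 20)) = 5/(-5 - 24) = 5/(-29) = 5*(-1/29) = -5/29 ≈ -0.17241)
w(M) = -3 + M² - 5*M/29 (w(M) = (M² - 5*M/29) + (-5 - 1*(-2)) = (M² - 5*M/29) + (-5 + 2) = (M² - 5*M/29) - 3 = -3 + M² - 5*M/29)
o + w(-66) = 3557/2658 + (-3 + (-66)² - 5/29*(-66)) = 3557/2658 + (-3 + 4356 + 330/29) = 3557/2658 + 126567/29 = 336518239/77082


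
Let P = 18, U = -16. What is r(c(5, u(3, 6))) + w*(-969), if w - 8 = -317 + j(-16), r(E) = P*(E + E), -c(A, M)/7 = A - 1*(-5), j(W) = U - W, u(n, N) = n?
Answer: 296901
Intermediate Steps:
j(W) = -16 - W
c(A, M) = -35 - 7*A (c(A, M) = -7*(A - 1*(-5)) = -7*(A + 5) = -7*(5 + A) = -35 - 7*A)
r(E) = 36*E (r(E) = 18*(E + E) = 18*(2*E) = 36*E)
w = -309 (w = 8 + (-317 + (-16 - 1*(-16))) = 8 + (-317 + (-16 + 16)) = 8 + (-317 + 0) = 8 - 317 = -309)
r(c(5, u(3, 6))) + w*(-969) = 36*(-35 - 7*5) - 309*(-969) = 36*(-35 - 35) + 299421 = 36*(-70) + 299421 = -2520 + 299421 = 296901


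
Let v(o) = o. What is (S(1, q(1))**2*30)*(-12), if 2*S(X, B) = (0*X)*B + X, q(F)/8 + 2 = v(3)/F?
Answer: -90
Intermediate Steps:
q(F) = -16 + 24/F (q(F) = -16 + 8*(3/F) = -16 + 24/F)
S(X, B) = X/2 (S(X, B) = ((0*X)*B + X)/2 = (0*B + X)/2 = (0 + X)/2 = X/2)
(S(1, q(1))**2*30)*(-12) = (((1/2)*1)**2*30)*(-12) = ((1/2)**2*30)*(-12) = ((1/4)*30)*(-12) = (15/2)*(-12) = -90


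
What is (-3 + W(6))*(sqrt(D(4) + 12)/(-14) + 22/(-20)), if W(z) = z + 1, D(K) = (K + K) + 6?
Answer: -22/5 - 2*sqrt(26)/7 ≈ -5.8569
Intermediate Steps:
D(K) = 6 + 2*K (D(K) = 2*K + 6 = 6 + 2*K)
W(z) = 1 + z
(-3 + W(6))*(sqrt(D(4) + 12)/(-14) + 22/(-20)) = (-3 + (1 + 6))*(sqrt((6 + 2*4) + 12)/(-14) + 22/(-20)) = (-3 + 7)*(sqrt((6 + 8) + 12)*(-1/14) + 22*(-1/20)) = 4*(sqrt(14 + 12)*(-1/14) - 11/10) = 4*(sqrt(26)*(-1/14) - 11/10) = 4*(-sqrt(26)/14 - 11/10) = 4*(-11/10 - sqrt(26)/14) = -22/5 - 2*sqrt(26)/7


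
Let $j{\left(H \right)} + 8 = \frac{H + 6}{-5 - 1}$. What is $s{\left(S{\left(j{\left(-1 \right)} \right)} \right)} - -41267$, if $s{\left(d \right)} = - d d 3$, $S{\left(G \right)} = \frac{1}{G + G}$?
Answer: $\frac{115918976}{2809} \approx 41267.0$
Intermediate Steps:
$j{\left(H \right)} = -9 - \frac{H}{6}$ ($j{\left(H \right)} = -8 + \frac{H + 6}{-5 - 1} = -8 + \frac{6 + H}{-6} = -8 + \left(6 + H\right) \left(- \frac{1}{6}\right) = -8 - \left(1 + \frac{H}{6}\right) = -9 - \frac{H}{6}$)
$S{\left(G \right)} = \frac{1}{2 G}$
$s{\left(d \right)} = - 3 d^{2}$ ($s{\left(d \right)} = - d^{2} \cdot 3 = - 3 d^{2}$)
$s{\left(S{\left(j{\left(-1 \right)} \right)} \right)} - -41267 = - 3 \left(\frac{1}{2 \left(-9 - - \frac{1}{6}\right)}\right)^{2} - -41267 = - 3 \left(\frac{1}{2 \left(-9 + \frac{1}{6}\right)}\right)^{2} + 41267 = - 3 \left(\frac{1}{2 \left(- \frac{53}{6}\right)}\right)^{2} + 41267 = - 3 \left(\frac{1}{2} \left(- \frac{6}{53}\right)\right)^{2} + 41267 = - 3 \left(- \frac{3}{53}\right)^{2} + 41267 = \left(-3\right) \frac{9}{2809} + 41267 = - \frac{27}{2809} + 41267 = \frac{115918976}{2809}$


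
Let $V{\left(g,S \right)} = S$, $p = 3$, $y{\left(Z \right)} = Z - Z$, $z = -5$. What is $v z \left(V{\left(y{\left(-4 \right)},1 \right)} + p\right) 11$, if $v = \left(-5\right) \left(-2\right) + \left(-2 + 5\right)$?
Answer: $-2860$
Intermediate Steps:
$y{\left(Z \right)} = 0$
$v = 13$ ($v = 10 + 3 = 13$)
$v z \left(V{\left(y{\left(-4 \right)},1 \right)} + p\right) 11 = 13 \left(- 5 \left(1 + 3\right)\right) 11 = 13 \left(\left(-5\right) 4\right) 11 = 13 \left(-20\right) 11 = \left(-260\right) 11 = -2860$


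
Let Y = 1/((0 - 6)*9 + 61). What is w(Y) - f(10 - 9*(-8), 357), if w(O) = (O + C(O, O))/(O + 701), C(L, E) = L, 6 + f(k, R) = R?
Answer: -861353/2454 ≈ -351.00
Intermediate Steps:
f(k, R) = -6 + R
Y = 1/7 (Y = 1/(-6*9 + 61) = 1/(-54 + 61) = 1/7 ≈ 0.14286)
w(O) = 2*O/(701 + O) (w(O) = (O + O)/(O + 701) = (2*O)/(701 + O) = 2*O/(701 + O))
w(Y) - f(10 - 9*(-8), 357) = 2*(1/7)/(701 + 1/7) - (-6 + 357) = 2*(1/7)/(4908/7) - 1*351 = 2*(1/7)*(7/4908) - 351 = 1/2454 - 351 = -861353/2454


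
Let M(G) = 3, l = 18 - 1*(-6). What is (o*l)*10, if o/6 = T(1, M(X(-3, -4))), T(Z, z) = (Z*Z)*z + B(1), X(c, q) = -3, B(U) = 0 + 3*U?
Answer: 8640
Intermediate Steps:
l = 24 (l = 18 + 6 = 24)
B(U) = 3*U
T(Z, z) = 3 + z*Z**2 (T(Z, z) = (Z*Z)*z + 3*1 = Z**2*z + 3 = z*Z**2 + 3 = 3 + z*Z**2)
o = 36 (o = 6*(3 + 3*1**2) = 6*(3 + 3*1) = 6*(3 + 3) = 6*6 = 36)
(o*l)*10 = (36*24)*10 = 864*10 = 8640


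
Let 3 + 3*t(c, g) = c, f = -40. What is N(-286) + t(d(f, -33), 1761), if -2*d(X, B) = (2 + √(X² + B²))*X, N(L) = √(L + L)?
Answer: 37/3 + 20*√2689/3 + 2*I*√143 ≈ 358.04 + 23.917*I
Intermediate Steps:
N(L) = √2*√L (N(L) = √(2*L) = √2*√L)
d(X, B) = -X*(2 + √(B² + X²))/2 (d(X, B) = -(2 + √(X² + B²))*X/2 = -(2 + √(B² + X²))*X/2 = -X*(2 + √(B² + X²))/2)
t(c, g) = -1 + c/3
N(-286) + t(d(f, -33), 1761) = √2*√(-286) + (-1 + (-½*(-40)*(2 + √((-33)² + (-40)²)))/3) = √2*(I*√286) + (-1 + (-½*(-40)*(2 + √(1089 + 1600)))/3) = 2*I*√143 + (-1 + (-½*(-40)*(2 + √2689))/3) = 2*I*√143 + (-1 + (40 + 20*√2689)/3) = 2*I*√143 + (-1 + (40/3 + 20*√2689/3)) = 2*I*√143 + (37/3 + 20*√2689/3) = 37/3 + 20*√2689/3 + 2*I*√143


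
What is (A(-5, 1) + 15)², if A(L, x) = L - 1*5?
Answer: 25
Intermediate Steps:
A(L, x) = -5 + L (A(L, x) = L - 5 = -5 + L)
(A(-5, 1) + 15)² = ((-5 - 5) + 15)² = (-10 + 15)² = 5² = 25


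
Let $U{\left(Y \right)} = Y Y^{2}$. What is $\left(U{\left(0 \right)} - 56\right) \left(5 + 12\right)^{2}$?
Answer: $-16184$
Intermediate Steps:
$U{\left(Y \right)} = Y^{3}$
$\left(U{\left(0 \right)} - 56\right) \left(5 + 12\right)^{2} = \left(0^{3} - 56\right) \left(5 + 12\right)^{2} = \left(0 - 56\right) 17^{2} = \left(-56\right) 289 = -16184$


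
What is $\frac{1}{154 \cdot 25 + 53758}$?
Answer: $\frac{1}{57608} \approx 1.7359 \cdot 10^{-5}$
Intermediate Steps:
$\frac{1}{154 \cdot 25 + 53758} = \frac{1}{3850 + 53758} = \frac{1}{57608}$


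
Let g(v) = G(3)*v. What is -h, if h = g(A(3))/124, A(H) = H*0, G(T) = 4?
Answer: 0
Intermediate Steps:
A(H) = 0
g(v) = 4*v
h = 0 (h = (4*0)/124 = (1/124)*0 = 0)
-h = -1*0 = 0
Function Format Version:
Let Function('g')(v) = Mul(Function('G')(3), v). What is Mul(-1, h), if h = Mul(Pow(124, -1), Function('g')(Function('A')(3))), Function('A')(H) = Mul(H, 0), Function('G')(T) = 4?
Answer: 0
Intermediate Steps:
Function('A')(H) = 0
Function('g')(v) = Mul(4, v)
h = 0 (h = Mul(Pow(124, -1), Mul(4, 0)) = Mul(Rational(1, 124), 0) = 0)
Mul(-1, h) = Mul(-1, 0) = 0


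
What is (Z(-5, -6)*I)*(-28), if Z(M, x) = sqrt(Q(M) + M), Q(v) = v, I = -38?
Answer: 1064*I*sqrt(10) ≈ 3364.7*I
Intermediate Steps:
Z(M, x) = sqrt(2)*sqrt(M) (Z(M, x) = sqrt(M + M) = sqrt(2*M) = sqrt(2)*sqrt(M))
(Z(-5, -6)*I)*(-28) = ((sqrt(2)*sqrt(-5))*(-38))*(-28) = ((sqrt(2)*(I*sqrt(5)))*(-38))*(-28) = ((I*sqrt(10))*(-38))*(-28) = -38*I*sqrt(10)*(-28) = 1064*I*sqrt(10)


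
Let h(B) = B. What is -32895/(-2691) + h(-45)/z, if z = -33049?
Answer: 120807550/9881651 ≈ 12.225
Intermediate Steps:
-32895/(-2691) + h(-45)/z = -32895/(-2691) - 45/(-33049) = -32895*(-1/2691) - 45*(-1/33049) = 3655/299 + 45/33049 = 120807550/9881651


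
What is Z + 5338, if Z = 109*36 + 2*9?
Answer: 9280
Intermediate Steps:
Z = 3942 (Z = 3924 + 18 = 3942)
Z + 5338 = 3942 + 5338 = 9280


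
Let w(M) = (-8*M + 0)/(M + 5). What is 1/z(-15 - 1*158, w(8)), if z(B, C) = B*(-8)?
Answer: 1/1384 ≈ 0.00072254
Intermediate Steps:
w(M) = -8*M/(5 + M) (w(M) = (-8*M)/(5 + M) = -8*M/(5 + M))
z(B, C) = -8*B
1/z(-15 - 1*158, w(8)) = 1/(-8*(-15 - 1*158)) = 1/(-8*(-15 - 158)) = 1/(-8*(-173)) = 1/1384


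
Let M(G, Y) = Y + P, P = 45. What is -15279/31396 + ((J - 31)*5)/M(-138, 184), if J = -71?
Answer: -19510851/7189684 ≈ -2.7137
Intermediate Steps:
M(G, Y) = 45 + Y (M(G, Y) = Y + 45 = 45 + Y)
-15279/31396 + ((J - 31)*5)/M(-138, 184) = -15279/31396 + ((-71 - 31)*5)/(45 + 184) = -15279*1/31396 - 102*5/229 = -15279/31396 - 510*1/229 = -15279/31396 - 510/229 = -19510851/7189684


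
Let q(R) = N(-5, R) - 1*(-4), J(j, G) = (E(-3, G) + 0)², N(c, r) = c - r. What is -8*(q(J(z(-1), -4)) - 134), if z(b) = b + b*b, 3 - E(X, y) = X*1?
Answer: 1368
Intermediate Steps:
E(X, y) = 3 - X
z(b) = b + b²
J(j, G) = 36 (J(j, G) = ((3 - 1*(-3)) + 0)² = ((3 + 3) + 0)² = (6 + 0)² = 6² = 36)
q(R) = -1 - R (q(R) = (-5 - R) - 1*(-4) = (-5 - R) + 4 = -1 - R)
-8*(q(J(z(-1), -4)) - 134) = -8*((-1 - 1*36) - 134) = -8*((-1 - 36) - 134) = -8*(-37 - 134) = -8*(-171) = 1368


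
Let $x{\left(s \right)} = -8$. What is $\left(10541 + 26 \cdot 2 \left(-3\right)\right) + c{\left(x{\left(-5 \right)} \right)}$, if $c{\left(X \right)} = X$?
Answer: $10377$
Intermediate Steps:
$\left(10541 + 26 \cdot 2 \left(-3\right)\right) + c{\left(x{\left(-5 \right)} \right)} = \left(10541 + 26 \cdot 2 \left(-3\right)\right) - 8 = \left(10541 + 52 \left(-3\right)\right) - 8 = \left(10541 - 156\right) - 8 = 10385 - 8 = 10377$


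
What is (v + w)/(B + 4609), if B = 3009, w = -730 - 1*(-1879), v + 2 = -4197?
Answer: -1525/3809 ≈ -0.40037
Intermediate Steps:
v = -4199 (v = -2 - 4197 = -4199)
w = 1149 (w = -730 + 1879 = 1149)
(v + w)/(B + 4609) = (-4199 + 1149)/(3009 + 4609) = -3050/7618 = -3050*1/7618 = -1525/3809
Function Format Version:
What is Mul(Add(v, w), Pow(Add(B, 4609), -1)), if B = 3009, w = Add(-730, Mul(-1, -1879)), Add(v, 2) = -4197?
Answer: Rational(-1525, 3809) ≈ -0.40037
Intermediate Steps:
v = -4199 (v = Add(-2, -4197) = -4199)
w = 1149 (w = Add(-730, 1879) = 1149)
Mul(Add(v, w), Pow(Add(B, 4609), -1)) = Mul(Add(-4199, 1149), Pow(Add(3009, 4609), -1)) = Mul(-3050, Pow(7618, -1)) = Mul(-3050, Rational(1, 7618)) = Rational(-1525, 3809)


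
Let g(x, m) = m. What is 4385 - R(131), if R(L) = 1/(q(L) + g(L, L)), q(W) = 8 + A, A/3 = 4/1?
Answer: 662134/151 ≈ 4385.0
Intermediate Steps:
A = 12 (A = 3*(4/1) = 3*(4*1) = 3*4 = 12)
q(W) = 20 (q(W) = 8 + 12 = 20)
R(L) = 1/(20 + L)
4385 - R(131) = 4385 - 1/(20 + 131) = 4385 - 1/151 = 662134/151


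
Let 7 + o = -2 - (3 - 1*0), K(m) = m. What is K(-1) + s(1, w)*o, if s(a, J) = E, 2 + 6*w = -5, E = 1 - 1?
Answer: -1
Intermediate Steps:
E = 0
w = -7/6 (w = -1/3 + (1/6)*(-5) = -1/3 - 5/6 = -7/6 ≈ -1.1667)
s(a, J) = 0
o = -12 (o = -7 + (-2 - (3 - 1*0)) = -7 + (-2 - (3 + 0)) = -7 + (-2 - 1*3) = -7 + (-2 - 3) = -7 - 5 = -12)
K(-1) + s(1, w)*o = -1 + 0*(-12) = -1 + 0 = -1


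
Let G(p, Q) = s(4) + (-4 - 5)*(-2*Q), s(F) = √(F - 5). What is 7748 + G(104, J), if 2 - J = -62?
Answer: 8900 + I ≈ 8900.0 + 1.0*I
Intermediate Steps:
J = 64 (J = 2 - 1*(-62) = 2 + 62 = 64)
s(F) = √(-5 + F)
G(p, Q) = I + 18*Q (G(p, Q) = √(-5 + 4) + (-4 - 5)*(-2*Q) = √(-1) - (-18)*Q = I + 18*Q)
7748 + G(104, J) = 7748 + (I + 18*64) = 7748 + (I + 1152) = 7748 + (1152 + I) = 8900 + I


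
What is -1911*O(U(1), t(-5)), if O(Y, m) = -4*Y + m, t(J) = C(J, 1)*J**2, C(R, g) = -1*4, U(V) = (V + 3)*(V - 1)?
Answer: 191100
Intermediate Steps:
U(V) = (-1 + V)*(3 + V) (U(V) = (3 + V)*(-1 + V) = (-1 + V)*(3 + V))
C(R, g) = -4
t(J) = -4*J**2
O(Y, m) = m - 4*Y
-1911*O(U(1), t(-5)) = -1911*(-4*(-5)**2 - 4*(-3 + 1**2 + 2*1)) = -1911*(-4*25 - 4*(-3 + 1 + 2)) = -1911*(-100 - 4*0) = -1911*(-100 + 0) = -1911*(-100) = 191100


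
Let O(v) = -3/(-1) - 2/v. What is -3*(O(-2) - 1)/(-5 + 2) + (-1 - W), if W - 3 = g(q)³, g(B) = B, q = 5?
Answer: -126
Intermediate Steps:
O(v) = 3 - 2/v (O(v) = -3*(-1) - 2/v = 3 - 2/v)
W = 128 (W = 3 + 5³ = 3 + 125 = 128)
-3*(O(-2) - 1)/(-5 + 2) + (-1 - W) = -3*((3 - 2/(-2)) - 1)/(-5 + 2) + (-1 - 1*128) = -3*((3 - 2*(-½)) - 1)/(-3) + (-1 - 128) = -3*((3 + 1) - 1)*(-1)/3 - 129 = -3*(4 - 1)*(-1)/3 - 129 = -9*(-1)/3 - 129 = -3*(-1) - 129 = 3 - 129 = -126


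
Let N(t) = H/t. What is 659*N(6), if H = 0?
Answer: 0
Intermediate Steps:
N(t) = 0 (N(t) = 0/t = 0)
659*N(6) = 659*0 = 0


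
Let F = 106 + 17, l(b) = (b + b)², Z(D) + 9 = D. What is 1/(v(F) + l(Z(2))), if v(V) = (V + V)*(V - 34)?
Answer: 1/22090 ≈ 4.5269e-5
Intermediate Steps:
Z(D) = -9 + D
l(b) = 4*b² (l(b) = (2*b)² = 4*b²)
F = 123
v(V) = 2*V*(-34 + V) (v(V) = (2*V)*(-34 + V) = 2*V*(-34 + V))
1/(v(F) + l(Z(2))) = 1/(2*123*(-34 + 123) + 4*(-9 + 2)²) = 1/(2*123*89 + 4*(-7)²) = 1/(21894 + 4*49) = 1/(21894 + 196) = 1/22090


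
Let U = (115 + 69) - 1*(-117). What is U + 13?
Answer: 314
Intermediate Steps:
U = 301 (U = 184 + 117 = 301)
U + 13 = 301 + 13 = 314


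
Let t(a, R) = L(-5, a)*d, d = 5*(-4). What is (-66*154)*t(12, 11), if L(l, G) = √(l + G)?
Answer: 203280*√7 ≈ 5.3783e+5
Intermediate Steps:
L(l, G) = √(G + l)
d = -20
t(a, R) = -20*√(-5 + a) (t(a, R) = √(a - 5)*(-20) = √(-5 + a)*(-20) = -20*√(-5 + a))
(-66*154)*t(12, 11) = (-66*154)*(-20*√(-5 + 12)) = -(-203280)*√7 = 203280*√7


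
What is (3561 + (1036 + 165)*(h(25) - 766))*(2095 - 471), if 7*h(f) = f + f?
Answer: -1474310120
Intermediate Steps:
h(f) = 2*f/7 (h(f) = (f + f)/7 = (2*f)/7 = 2*f/7)
(3561 + (1036 + 165)*(h(25) - 766))*(2095 - 471) = (3561 + (1036 + 165)*((2/7)*25 - 766))*(2095 - 471) = (3561 + 1201*(50/7 - 766))*1624 = (3561 + 1201*(-5312/7))*1624 = (3561 - 6379712/7)*1624 = -6354785/7*1624 = -1474310120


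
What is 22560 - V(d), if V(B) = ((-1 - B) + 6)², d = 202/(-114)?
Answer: 73148444/3249 ≈ 22514.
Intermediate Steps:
d = -101/57 (d = 202*(-1/114) = -101/57 ≈ -1.7719)
V(B) = (5 - B)²
22560 - V(d) = 22560 - (-5 - 101/57)² = 22560 - (-386/57)² = 22560 - 1*148996/3249 = 22560 - 148996/3249 = 73148444/3249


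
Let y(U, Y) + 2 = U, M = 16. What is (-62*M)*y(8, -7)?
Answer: -5952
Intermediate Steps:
y(U, Y) = -2 + U
(-62*M)*y(8, -7) = (-62*16)*(-2 + 8) = -992*6 = -5952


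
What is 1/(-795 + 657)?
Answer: -1/138 ≈ -0.0072464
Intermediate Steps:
1/(-795 + 657) = 1/(-138) = -1/138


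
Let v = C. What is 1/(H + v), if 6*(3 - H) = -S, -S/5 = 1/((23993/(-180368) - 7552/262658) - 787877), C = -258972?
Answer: -55988636796739227/14499321282555542004283 ≈ -3.8615e-6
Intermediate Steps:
S = 118437745360/18662878932246409 (S = -5/((23993/(-180368) - 7552/262658) - 787877) = -5/((23993*(-1/180368) - 7552*1/262658) - 787877) = -5/((-23993/180368 - 3776/131329) - 787877) = -5/(-3832046265/23687549072 - 787877) = -5/(-18662878932246409/23687549072) = -5*(-23687549072/18662878932246409) = 118437745360/18662878932246409 ≈ 6.3462e-6)
v = -258972
H = 167965969609090361/55988636796739227 (H = 3 - (-1)*118437745360/(6*18662878932246409) = 3 - 1/6*(-118437745360/18662878932246409) = 3 + 59218872680/55988636796739227 = 167965969609090361/55988636796739227 ≈ 3.0000)
1/(H + v) = 1/(167965969609090361/55988636796739227 - 258972) = 1/(-14499321282555542004283/55988636796739227) = -55988636796739227/14499321282555542004283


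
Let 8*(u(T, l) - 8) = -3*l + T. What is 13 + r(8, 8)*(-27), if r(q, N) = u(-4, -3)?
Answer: -1759/8 ≈ -219.88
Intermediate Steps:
u(T, l) = 8 - 3*l/8 + T/8 (u(T, l) = 8 + (-3*l + T)/8 = 8 + (T - 3*l)/8 = 8 + (-3*l/8 + T/8) = 8 - 3*l/8 + T/8)
r(q, N) = 69/8 (r(q, N) = 8 - 3/8*(-3) + (⅛)*(-4) = 8 + 9/8 - ½ = 69/8)
13 + r(8, 8)*(-27) = 13 + (69/8)*(-27) = 13 - 1863/8 = -1759/8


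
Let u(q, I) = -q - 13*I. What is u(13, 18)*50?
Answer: -12350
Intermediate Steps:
u(13, 18)*50 = (-1*13 - 13*18)*50 = (-13 - 234)*50 = -247*50 = -12350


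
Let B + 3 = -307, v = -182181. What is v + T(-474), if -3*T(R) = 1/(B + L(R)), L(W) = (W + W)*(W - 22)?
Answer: -256819462615/1409694 ≈ -1.8218e+5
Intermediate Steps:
L(W) = 2*W*(-22 + W) (L(W) = (2*W)*(-22 + W) = 2*W*(-22 + W))
B = -310 (B = -3 - 307 = -310)
T(R) = -1/(3*(-310 + 2*R*(-22 + R)))
v + T(-474) = -182181 - 1/(-930 + 6*(-474)*(-22 - 474)) = -182181 - 1/(-930 + 6*(-474)*(-496)) = -182181 - 1/(-930 + 1410624) = -182181 - 1/1409694 = -256819462615/1409694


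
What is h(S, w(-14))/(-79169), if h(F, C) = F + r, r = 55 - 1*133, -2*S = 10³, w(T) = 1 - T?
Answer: 34/4657 ≈ 0.0073008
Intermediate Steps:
S = -500 (S = -½*10³ = -½*1000 = -500)
r = -78 (r = 55 - 133 = -78)
h(F, C) = -78 + F (h(F, C) = F - 78 = -78 + F)
h(S, w(-14))/(-79169) = (-78 - 500)/(-79169) = -578*(-1/79169) = 34/4657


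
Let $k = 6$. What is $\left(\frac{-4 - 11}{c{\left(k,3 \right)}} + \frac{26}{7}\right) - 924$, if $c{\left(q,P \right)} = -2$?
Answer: $- \frac{12779}{14} \approx -912.79$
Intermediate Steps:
$\left(\frac{-4 - 11}{c{\left(k,3 \right)}} + \frac{26}{7}\right) - 924 = \left(\frac{-4 - 11}{-2} + \frac{26}{7}\right) - 924 = \left(\left(-15\right) \left(- \frac{1}{2}\right) + 26 \cdot \frac{1}{7}\right) - 924 = \left(\frac{15}{2} + \frac{26}{7}\right) - 924 = \frac{157}{14} - 924 = - \frac{12779}{14}$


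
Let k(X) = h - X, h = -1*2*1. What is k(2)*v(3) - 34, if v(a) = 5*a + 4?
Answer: -110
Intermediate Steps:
h = -2 (h = -2*1 = -2)
k(X) = -2 - X
v(a) = 4 + 5*a
k(2)*v(3) - 34 = (-2 - 1*2)*(4 + 5*3) - 34 = (-2 - 2)*(4 + 15) - 34 = -4*19 - 34 = -76 - 34 = -110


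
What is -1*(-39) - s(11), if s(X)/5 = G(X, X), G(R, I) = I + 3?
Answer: -31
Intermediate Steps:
G(R, I) = 3 + I
s(X) = 15 + 5*X (s(X) = 5*(3 + X) = 15 + 5*X)
-1*(-39) - s(11) = -1*(-39) - (15 + 5*11) = 39 - (15 + 55) = 39 - 1*70 = 39 - 70 = -31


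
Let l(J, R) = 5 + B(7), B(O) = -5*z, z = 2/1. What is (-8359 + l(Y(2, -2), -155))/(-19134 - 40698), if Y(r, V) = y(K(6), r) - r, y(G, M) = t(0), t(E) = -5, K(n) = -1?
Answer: 697/4986 ≈ 0.13979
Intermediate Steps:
z = 2 (z = 2*1 = 2)
y(G, M) = -5
B(O) = -10 (B(O) = -5*2 = -10)
Y(r, V) = -5 - r
l(J, R) = -5 (l(J, R) = 5 - 10 = -5)
(-8359 + l(Y(2, -2), -155))/(-19134 - 40698) = (-8359 - 5)/(-19134 - 40698) = -8364/(-59832) = -8364*(-1/59832) = 697/4986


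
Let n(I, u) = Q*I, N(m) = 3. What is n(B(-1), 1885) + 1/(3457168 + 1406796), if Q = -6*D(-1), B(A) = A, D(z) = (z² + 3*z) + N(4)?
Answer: 29183785/4863964 ≈ 6.0000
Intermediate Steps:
D(z) = 3 + z² + 3*z (D(z) = (z² + 3*z) + 3 = 3 + z² + 3*z)
Q = -6 (Q = -6*(3 + (-1)² + 3*(-1)) = -6*(3 + 1 - 3) = -6*1 = -6)
n(I, u) = -6*I
n(B(-1), 1885) + 1/(3457168 + 1406796) = -6*(-1) + 1/(3457168 + 1406796) = 6 + 1/4863964 = 29183785/4863964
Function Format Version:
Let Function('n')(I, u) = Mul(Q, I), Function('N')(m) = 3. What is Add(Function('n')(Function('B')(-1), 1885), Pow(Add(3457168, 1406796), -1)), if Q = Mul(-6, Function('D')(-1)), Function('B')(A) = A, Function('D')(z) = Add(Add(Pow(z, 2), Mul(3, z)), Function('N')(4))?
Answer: Rational(29183785, 4863964) ≈ 6.0000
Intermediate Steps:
Function('D')(z) = Add(3, Pow(z, 2), Mul(3, z)) (Function('D')(z) = Add(Add(Pow(z, 2), Mul(3, z)), 3) = Add(3, Pow(z, 2), Mul(3, z)))
Q = -6 (Q = Mul(-6, Add(3, Pow(-1, 2), Mul(3, -1))) = Mul(-6, Add(3, 1, -3)) = Mul(-6, 1) = -6)
Function('n')(I, u) = Mul(-6, I)
Add(Function('n')(Function('B')(-1), 1885), Pow(Add(3457168, 1406796), -1)) = Add(Mul(-6, -1), Pow(Add(3457168, 1406796), -1)) = Add(6, Pow(4863964, -1)) = Add(6, Rational(1, 4863964)) = Rational(29183785, 4863964)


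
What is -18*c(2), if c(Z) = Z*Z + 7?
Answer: -198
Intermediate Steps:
c(Z) = 7 + Z**2 (c(Z) = Z**2 + 7 = 7 + Z**2)
-18*c(2) = -18*(7 + 2**2) = -18*(7 + 4) = -18*11 = -198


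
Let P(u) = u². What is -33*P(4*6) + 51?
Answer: -18957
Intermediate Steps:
-33*P(4*6) + 51 = -33*(4*6)² + 51 = -33*24² + 51 = -33*576 + 51 = -19008 + 51 = -18957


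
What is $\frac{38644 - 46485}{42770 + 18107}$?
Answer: $- \frac{7841}{60877} \approx -0.1288$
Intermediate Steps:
$\frac{38644 - 46485}{42770 + 18107} = - \frac{7841}{60877}$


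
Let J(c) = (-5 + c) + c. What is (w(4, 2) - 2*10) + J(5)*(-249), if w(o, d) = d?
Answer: -1263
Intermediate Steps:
J(c) = -5 + 2*c
(w(4, 2) - 2*10) + J(5)*(-249) = (2 - 2*10) + (-5 + 2*5)*(-249) = (2 - 1*20) + (-5 + 10)*(-249) = (2 - 20) + 5*(-249) = -18 - 1245 = -1263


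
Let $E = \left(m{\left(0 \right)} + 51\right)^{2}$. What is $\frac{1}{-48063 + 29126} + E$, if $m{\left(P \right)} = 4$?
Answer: $\frac{57284424}{18937} \approx 3025.0$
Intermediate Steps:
$E = 3025$ ($E = \left(4 + 51\right)^{2} = 55^{2} = 3025$)
$\frac{1}{-48063 + 29126} + E = \frac{1}{-48063 + 29126} + 3025 = \frac{1}{-18937} + 3025 = - \frac{1}{18937} + 3025 = \frac{57284424}{18937}$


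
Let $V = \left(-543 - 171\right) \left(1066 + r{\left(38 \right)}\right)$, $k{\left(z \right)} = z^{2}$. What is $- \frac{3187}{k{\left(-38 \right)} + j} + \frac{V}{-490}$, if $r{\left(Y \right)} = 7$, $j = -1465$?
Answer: $\frac{180104}{105} \approx 1715.3$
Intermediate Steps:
$V = -766122$ ($V = \left(-543 - 171\right) \left(1066 + 7\right) = \left(-714\right) 1073 = -766122$)
$- \frac{3187}{k{\left(-38 \right)} + j} + \frac{V}{-490} = - \frac{3187}{\left(-38\right)^{2} - 1465} - \frac{766122}{-490} = - \frac{3187}{1444 - 1465} - - \frac{54723}{35} = - \frac{3187}{-21} + \frac{54723}{35} = \left(-3187\right) \left(- \frac{1}{21}\right) + \frac{54723}{35} = \frac{3187}{21} + \frac{54723}{35} = \frac{180104}{105}$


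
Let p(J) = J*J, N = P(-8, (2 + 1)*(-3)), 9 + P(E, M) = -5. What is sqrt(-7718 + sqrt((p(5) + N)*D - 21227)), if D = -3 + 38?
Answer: sqrt(-7718 + I*sqrt(20842)) ≈ 0.8216 + 87.856*I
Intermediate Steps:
P(E, M) = -14 (P(E, M) = -9 - 5 = -14)
D = 35
N = -14
p(J) = J**2
sqrt(-7718 + sqrt((p(5) + N)*D - 21227)) = sqrt(-7718 + sqrt((5**2 - 14)*35 - 21227)) = sqrt(-7718 + sqrt((25 - 14)*35 - 21227)) = sqrt(-7718 + sqrt(11*35 - 21227)) = sqrt(-7718 + sqrt(385 - 21227)) = sqrt(-7718 + sqrt(-20842)) = sqrt(-7718 + I*sqrt(20842))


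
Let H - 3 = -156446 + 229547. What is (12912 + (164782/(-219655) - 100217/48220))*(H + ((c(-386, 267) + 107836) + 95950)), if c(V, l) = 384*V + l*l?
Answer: 5551274503704615/2150612 ≈ 2.5813e+9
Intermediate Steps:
c(V, l) = l² + 384*V (c(V, l) = 384*V + l² = l² + 384*V)
H = 73104 (H = 3 + (-156446 + 229547) = 3 + 73101 = 73104)
(12912 + (164782/(-219655) - 100217/48220))*(H + ((c(-386, 267) + 107836) + 95950)) = (12912 + (164782/(-219655) - 100217/48220))*(73104 + (((267² + 384*(-386)) + 107836) + 95950)) = (12912 + (164782*(-1/219655) - 100217*1/48220))*(73104 + (((71289 - 148224) + 107836) + 95950)) = (12912 + (-164782/219655 - 100217/48220))*(73104 + ((-76935 + 107836) + 95950)) = (12912 - 1198358127/423670564)*(73104 + (30901 + 95950)) = 5469235964241*(73104 + 126851)/423670564 = (5469235964241/423670564)*199955 = 5551274503704615/2150612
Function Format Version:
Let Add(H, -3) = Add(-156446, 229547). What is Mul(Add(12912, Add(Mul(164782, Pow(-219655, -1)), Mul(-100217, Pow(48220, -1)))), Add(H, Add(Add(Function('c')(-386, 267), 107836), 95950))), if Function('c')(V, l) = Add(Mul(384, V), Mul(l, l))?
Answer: Rational(5551274503704615, 2150612) ≈ 2.5813e+9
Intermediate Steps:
Function('c')(V, l) = Add(Pow(l, 2), Mul(384, V)) (Function('c')(V, l) = Add(Mul(384, V), Pow(l, 2)) = Add(Pow(l, 2), Mul(384, V)))
H = 73104 (H = Add(3, Add(-156446, 229547)) = Add(3, 73101) = 73104)
Mul(Add(12912, Add(Mul(164782, Pow(-219655, -1)), Mul(-100217, Pow(48220, -1)))), Add(H, Add(Add(Function('c')(-386, 267), 107836), 95950))) = Mul(Add(12912, Add(Mul(164782, Pow(-219655, -1)), Mul(-100217, Pow(48220, -1)))), Add(73104, Add(Add(Add(Pow(267, 2), Mul(384, -386)), 107836), 95950))) = Mul(Add(12912, Add(Mul(164782, Rational(-1, 219655)), Mul(-100217, Rational(1, 48220)))), Add(73104, Add(Add(Add(71289, -148224), 107836), 95950))) = Mul(Add(12912, Add(Rational(-164782, 219655), Rational(-100217, 48220))), Add(73104, Add(Add(-76935, 107836), 95950))) = Mul(Add(12912, Rational(-1198358127, 423670564)), Add(73104, Add(30901, 95950))) = Mul(Rational(5469235964241, 423670564), Add(73104, 126851)) = Mul(Rational(5469235964241, 423670564), 199955) = Rational(5551274503704615, 2150612)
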